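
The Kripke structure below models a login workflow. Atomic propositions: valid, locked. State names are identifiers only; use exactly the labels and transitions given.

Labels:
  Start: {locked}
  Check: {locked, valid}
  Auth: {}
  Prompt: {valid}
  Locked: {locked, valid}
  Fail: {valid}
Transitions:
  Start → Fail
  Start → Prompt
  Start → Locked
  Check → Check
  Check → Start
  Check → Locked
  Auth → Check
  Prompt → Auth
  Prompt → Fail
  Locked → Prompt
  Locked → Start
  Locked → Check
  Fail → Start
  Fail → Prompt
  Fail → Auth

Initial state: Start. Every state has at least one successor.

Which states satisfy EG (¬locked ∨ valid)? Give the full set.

{Check, Auth, Prompt, Locked, Fail}

States satisfying ¬locked ∨ valid: {Check, Auth, Prompt, Locked, Fail}.
States satisfying EG (¬locked ∨ valid): {Check, Auth, Prompt, Locked, Fail}.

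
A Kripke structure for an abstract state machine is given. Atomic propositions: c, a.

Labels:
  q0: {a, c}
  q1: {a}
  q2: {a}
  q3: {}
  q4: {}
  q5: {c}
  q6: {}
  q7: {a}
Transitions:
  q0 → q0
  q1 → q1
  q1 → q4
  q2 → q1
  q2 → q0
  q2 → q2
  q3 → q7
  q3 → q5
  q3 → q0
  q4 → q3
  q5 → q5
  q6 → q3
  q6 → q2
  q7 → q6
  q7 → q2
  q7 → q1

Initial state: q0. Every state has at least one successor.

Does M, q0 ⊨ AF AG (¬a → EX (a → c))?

States satisfying AG (¬a → EX (a → c)): {q0, q1, q2, q3, q4, q5, q6, q7}.
States satisfying AF AG (¬a → EX (a → c)): {q0, q1, q2, q3, q4, q5, q6, q7}.
q0 ∈ Sat(AF AG (¬a → EX (a → c))).

Holds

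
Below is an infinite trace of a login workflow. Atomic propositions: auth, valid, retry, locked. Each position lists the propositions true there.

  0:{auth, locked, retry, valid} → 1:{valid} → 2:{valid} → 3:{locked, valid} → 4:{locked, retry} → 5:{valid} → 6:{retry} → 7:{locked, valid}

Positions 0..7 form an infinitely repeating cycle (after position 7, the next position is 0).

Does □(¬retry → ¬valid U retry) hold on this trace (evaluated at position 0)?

No

¬retry → ¬valid U retry must hold at every position from 0 onward. It fails at position 1, so □(¬retry → ¬valid U retry) is false.
Positions where ¬retry holds: 1, 2, 3, 5, 7.
Check ¬valid U retry at each: 1→fails, 2→fails, 3→fails, 5→fails, 7→fails.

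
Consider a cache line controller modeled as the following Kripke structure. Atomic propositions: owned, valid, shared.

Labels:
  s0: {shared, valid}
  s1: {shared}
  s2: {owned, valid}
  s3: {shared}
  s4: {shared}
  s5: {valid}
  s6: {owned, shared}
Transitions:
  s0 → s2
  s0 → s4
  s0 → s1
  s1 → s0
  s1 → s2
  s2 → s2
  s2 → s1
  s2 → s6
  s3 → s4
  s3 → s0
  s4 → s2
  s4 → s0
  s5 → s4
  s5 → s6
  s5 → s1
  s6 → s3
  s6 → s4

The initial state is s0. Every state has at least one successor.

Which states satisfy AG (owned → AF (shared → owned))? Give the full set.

States satisfying owned → AF (shared → owned): {s0, s1, s2, s3, s4, s5, s6}.
States satisfying AG (owned → AF (shared → owned)): {s0, s1, s2, s3, s4, s5, s6}.

{s0, s1, s2, s3, s4, s5, s6}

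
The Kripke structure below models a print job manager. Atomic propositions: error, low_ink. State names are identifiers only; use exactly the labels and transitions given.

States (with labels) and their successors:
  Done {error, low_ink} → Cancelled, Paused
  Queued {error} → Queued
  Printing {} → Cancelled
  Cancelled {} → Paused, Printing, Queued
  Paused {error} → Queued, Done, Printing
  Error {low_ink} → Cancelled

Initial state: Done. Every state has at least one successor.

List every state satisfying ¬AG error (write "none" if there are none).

{Done, Printing, Cancelled, Paused, Error}

States satisfying error: {Done, Queued, Paused}.
States satisfying AG error: {Queued}.
States satisfying ¬AG error: {Done, Printing, Cancelled, Paused, Error}.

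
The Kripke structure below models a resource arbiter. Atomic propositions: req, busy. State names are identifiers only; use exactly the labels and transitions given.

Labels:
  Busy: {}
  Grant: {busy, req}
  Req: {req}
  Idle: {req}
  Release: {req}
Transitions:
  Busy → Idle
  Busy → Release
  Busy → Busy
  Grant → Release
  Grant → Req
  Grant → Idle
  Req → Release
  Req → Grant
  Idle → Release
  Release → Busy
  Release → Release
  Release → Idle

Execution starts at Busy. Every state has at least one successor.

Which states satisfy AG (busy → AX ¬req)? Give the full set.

States satisfying busy → AX ¬req: {Busy, Req, Idle, Release}.
States satisfying AG (busy → AX ¬req): {Busy, Idle, Release}.

{Busy, Idle, Release}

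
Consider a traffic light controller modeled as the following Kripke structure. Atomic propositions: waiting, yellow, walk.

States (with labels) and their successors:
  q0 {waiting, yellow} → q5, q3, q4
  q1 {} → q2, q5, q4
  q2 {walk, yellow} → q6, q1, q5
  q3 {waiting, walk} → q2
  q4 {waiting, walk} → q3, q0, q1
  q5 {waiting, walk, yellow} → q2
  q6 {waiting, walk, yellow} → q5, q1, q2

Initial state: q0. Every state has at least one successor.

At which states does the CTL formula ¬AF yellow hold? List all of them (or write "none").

{q1, q4}

States satisfying yellow: {q0, q2, q5, q6}.
States satisfying AF yellow: {q0, q2, q3, q5, q6}.
States satisfying ¬AF yellow: {q1, q4}.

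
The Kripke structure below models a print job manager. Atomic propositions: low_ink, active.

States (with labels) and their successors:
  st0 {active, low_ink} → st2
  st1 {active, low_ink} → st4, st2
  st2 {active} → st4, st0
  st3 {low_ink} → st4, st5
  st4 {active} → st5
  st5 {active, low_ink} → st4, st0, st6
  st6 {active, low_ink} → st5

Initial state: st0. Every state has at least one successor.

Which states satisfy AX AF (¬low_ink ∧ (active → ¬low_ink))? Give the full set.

States satisfying AF (¬low_ink ∧ (active → ¬low_ink)): {st0, st1, st2, st4}.
States satisfying AX AF (¬low_ink ∧ (active → ¬low_ink)): {st0, st1, st2}.

{st0, st1, st2}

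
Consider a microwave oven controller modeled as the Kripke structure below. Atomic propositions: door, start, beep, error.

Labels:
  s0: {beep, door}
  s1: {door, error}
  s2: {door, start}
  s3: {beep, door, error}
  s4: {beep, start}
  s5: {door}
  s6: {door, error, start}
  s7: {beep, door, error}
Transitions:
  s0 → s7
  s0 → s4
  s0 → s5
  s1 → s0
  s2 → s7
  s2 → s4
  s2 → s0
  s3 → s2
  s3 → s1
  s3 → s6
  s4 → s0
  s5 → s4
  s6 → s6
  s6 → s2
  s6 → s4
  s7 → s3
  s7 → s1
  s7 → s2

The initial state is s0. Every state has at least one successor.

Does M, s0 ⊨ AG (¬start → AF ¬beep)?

Violated

States satisfying ¬start → AF ¬beep: {s1, s2, s3, s4, s5, s6, s7}.
States satisfying AG (¬start → AF ¬beep): ∅.
s0 is reachable from s0 and violates ¬start → AF ¬beep, so AG fails at s0.
s0 ∉ Sat(AG (¬start → AF ¬beep)).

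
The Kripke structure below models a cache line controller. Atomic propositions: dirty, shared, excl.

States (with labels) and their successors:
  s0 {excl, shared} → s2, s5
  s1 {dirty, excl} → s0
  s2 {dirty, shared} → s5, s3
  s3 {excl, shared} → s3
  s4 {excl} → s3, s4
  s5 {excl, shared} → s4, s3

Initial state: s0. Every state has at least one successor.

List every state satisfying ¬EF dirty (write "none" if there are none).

States satisfying dirty: {s1, s2}.
States satisfying EF dirty: {s0, s1, s2}.
States satisfying ¬EF dirty: {s3, s4, s5}.

{s3, s4, s5}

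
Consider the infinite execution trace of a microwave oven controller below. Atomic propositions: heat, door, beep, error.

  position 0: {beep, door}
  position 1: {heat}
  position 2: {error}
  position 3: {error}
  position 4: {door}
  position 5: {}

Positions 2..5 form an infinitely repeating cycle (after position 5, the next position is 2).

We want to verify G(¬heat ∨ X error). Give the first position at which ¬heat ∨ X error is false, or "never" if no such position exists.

never

¬heat ∨ X error holds at every position 0..5, and those are all the positions the trace ever visits, so the invariant G(¬heat ∨ X error) is never violated.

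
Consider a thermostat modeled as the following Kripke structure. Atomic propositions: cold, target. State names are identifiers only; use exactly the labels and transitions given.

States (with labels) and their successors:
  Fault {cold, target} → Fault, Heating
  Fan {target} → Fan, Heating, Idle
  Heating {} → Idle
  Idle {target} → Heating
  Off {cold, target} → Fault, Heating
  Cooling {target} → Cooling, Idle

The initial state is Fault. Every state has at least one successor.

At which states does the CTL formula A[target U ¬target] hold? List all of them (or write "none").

{Heating, Idle}

States satisfying target: {Fault, Fan, Idle, Off, Cooling}.
States satisfying ¬target: {Heating}.
States satisfying A[target U ¬target]: {Heating, Idle}.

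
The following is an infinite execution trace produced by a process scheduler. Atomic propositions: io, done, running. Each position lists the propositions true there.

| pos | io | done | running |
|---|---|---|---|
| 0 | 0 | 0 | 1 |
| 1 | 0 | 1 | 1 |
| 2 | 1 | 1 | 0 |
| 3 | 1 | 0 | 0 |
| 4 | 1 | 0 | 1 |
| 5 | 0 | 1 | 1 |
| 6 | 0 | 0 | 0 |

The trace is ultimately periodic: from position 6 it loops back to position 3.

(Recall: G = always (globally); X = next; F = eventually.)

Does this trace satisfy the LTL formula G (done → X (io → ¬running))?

done → X (io → ¬running) holds at every position 0..6, and those are all positions ever visited, so G (done → X (io → ¬running)) holds.
Positions where done holds: 1, 2, 5.
Check X (io → ¬running) at each: 1→ok, 2→ok, 5→ok.

Holds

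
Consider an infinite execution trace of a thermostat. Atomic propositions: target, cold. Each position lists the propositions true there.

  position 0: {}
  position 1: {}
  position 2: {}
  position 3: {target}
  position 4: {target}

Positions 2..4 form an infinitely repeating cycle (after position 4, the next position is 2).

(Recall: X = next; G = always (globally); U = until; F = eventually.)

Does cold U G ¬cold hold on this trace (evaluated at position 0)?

Walking from position 0: G ¬cold first holds at position 0, and cold holds at every earlier position along the way, so cold U G ¬cold holds.

Satisfied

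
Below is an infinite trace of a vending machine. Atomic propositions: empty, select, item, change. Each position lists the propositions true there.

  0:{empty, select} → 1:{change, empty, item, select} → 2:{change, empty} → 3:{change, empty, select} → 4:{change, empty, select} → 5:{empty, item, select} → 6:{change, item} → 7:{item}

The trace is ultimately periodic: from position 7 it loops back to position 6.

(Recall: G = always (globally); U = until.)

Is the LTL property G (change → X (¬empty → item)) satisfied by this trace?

change → X (¬empty → item) holds at every position 0..7, and those are all positions ever visited, so G (change → X (¬empty → item)) holds.
Positions where change holds: 1, 2, 3, 4, 6.
Check X (¬empty → item) at each: 1→ok, 2→ok, 3→ok, 4→ok, 6→ok.

Yes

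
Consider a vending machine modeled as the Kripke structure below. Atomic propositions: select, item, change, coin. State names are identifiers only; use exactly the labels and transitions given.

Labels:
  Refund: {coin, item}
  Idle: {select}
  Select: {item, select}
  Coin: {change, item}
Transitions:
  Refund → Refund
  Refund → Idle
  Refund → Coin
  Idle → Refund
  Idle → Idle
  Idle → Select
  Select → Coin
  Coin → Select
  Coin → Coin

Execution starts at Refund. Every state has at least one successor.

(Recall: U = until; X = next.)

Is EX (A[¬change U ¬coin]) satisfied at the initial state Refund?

States satisfying A[¬change U ¬coin]: {Idle, Select, Coin}.
States satisfying EX (A[¬change U ¬coin]): {Refund, Idle, Select, Coin}.
Refund ∈ Sat(EX (A[¬change U ¬coin])).

Satisfied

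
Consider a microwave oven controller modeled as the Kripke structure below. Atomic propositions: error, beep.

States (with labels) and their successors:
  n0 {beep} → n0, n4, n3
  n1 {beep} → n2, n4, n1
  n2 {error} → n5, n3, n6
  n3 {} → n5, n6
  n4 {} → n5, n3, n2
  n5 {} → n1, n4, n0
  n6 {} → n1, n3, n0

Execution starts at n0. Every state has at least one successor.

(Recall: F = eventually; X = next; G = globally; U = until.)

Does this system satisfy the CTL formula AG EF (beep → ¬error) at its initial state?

Yes

States satisfying EF (beep → ¬error): {n0, n1, n2, n3, n4, n5, n6}.
States satisfying AG EF (beep → ¬error): {n0, n1, n2, n3, n4, n5, n6}.
Every state reachable from n0 satisfies EF (beep → ¬error).
n0 ∈ Sat(AG EF (beep → ¬error)).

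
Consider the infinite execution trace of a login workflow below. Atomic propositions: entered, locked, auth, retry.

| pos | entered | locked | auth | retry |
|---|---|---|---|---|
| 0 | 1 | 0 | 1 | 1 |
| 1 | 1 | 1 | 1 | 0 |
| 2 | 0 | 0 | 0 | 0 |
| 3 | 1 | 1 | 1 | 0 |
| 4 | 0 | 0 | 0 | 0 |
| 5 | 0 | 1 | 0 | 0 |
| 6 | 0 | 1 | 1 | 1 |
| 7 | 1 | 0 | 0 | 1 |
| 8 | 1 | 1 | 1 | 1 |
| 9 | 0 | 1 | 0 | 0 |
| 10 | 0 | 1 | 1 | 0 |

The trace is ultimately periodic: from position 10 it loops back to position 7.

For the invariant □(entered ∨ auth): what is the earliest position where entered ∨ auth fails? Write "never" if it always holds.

2

Check entered ∨ auth at each position in order: 0 ✓, 1 ✓.
At position 2 the labels are {}, so entered ∨ auth is false there. This is the first violation.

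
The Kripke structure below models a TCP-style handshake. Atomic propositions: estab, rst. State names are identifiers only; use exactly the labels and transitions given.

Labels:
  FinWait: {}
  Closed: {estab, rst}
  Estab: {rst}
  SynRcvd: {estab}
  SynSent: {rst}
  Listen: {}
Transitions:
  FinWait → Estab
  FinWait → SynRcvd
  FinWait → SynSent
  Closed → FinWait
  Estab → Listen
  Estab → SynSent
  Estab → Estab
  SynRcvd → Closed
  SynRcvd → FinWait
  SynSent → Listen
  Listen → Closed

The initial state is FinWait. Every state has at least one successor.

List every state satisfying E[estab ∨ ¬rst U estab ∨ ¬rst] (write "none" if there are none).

{FinWait, Closed, SynRcvd, Listen}

States satisfying estab ∨ ¬rst: {FinWait, Closed, SynRcvd, Listen}.
States satisfying E[estab ∨ ¬rst U estab ∨ ¬rst]: {FinWait, Closed, SynRcvd, Listen}.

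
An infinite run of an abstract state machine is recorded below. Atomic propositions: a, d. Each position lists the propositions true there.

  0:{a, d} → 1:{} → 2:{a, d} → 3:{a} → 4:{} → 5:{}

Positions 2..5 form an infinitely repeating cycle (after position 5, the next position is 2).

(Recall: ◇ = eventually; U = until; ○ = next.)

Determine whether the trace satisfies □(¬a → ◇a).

¬a → ◇a holds at every position 0..5, and those are all positions ever visited, so □(¬a → ◇a) holds.
Positions where ¬a holds: 1, 4, 5.
Check ◇a at each: 1→ok, 4→ok, 5→ok.

Holds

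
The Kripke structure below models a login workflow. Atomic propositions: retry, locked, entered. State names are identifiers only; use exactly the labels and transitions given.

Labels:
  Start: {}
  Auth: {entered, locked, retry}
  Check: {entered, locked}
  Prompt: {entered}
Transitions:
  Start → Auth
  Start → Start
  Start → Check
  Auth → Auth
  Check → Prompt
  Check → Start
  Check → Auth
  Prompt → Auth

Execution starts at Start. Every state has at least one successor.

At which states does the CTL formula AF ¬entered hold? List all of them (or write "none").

States satisfying ¬entered: {Start}.
States satisfying AF ¬entered: {Start}.

{Start}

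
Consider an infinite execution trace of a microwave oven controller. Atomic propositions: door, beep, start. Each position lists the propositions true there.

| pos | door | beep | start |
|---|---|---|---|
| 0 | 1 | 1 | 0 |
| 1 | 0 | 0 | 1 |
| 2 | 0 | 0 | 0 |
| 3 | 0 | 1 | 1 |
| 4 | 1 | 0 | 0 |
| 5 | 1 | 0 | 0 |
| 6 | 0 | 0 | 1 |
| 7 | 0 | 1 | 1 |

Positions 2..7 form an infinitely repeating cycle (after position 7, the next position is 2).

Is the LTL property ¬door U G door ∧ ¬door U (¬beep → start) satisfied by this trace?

Violated

Walking from position 0: at position 0, G door has not yet held and ¬door fails, so ¬door U G door is false.
Walking from position 0: ¬beep → start first holds at position 0, and ¬door holds at every earlier position along the way, so ¬door U (¬beep → start) holds.
At position 0: ¬door U G door is false; ¬door U (¬beep → start) is true; so ¬door U G door ∧ ¬door U (¬beep → start) is false.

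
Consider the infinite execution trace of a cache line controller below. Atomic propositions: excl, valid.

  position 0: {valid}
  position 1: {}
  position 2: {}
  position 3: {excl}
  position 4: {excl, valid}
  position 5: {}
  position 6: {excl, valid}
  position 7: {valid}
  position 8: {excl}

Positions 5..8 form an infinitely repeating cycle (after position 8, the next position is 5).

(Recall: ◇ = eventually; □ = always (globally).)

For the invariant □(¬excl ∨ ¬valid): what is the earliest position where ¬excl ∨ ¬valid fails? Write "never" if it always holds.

4

Check ¬excl ∨ ¬valid at each position in order: 0 ✓, 1 ✓, 2 ✓, 3 ✓.
At position 4 the labels are {excl, valid}, so ¬excl ∨ ¬valid is false there. This is the first violation.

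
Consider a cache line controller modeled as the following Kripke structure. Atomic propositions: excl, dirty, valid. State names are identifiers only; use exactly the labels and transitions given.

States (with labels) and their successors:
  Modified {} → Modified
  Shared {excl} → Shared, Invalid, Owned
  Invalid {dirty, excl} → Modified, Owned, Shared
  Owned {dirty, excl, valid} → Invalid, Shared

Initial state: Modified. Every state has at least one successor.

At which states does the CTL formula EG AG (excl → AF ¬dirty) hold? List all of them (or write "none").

States satisfying AG (excl → AF ¬dirty): {Modified}.
States satisfying EG AG (excl → AF ¬dirty): {Modified}.

{Modified}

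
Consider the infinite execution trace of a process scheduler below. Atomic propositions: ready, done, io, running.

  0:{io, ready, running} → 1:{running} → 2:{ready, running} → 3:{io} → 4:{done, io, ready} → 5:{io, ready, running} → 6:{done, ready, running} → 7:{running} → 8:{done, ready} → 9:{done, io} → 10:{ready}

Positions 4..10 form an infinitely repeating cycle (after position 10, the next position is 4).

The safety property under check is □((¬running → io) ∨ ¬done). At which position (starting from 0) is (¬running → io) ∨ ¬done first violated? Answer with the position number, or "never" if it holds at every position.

8

Check (¬running → io) ∨ ¬done at each position in order: 0 ✓, 1 ✓, 2 ✓, 3 ✓, 4 ✓, 5 ✓, 6 ✓, 7 ✓.
At position 8 the labels are {done, ready}, so (¬running → io) ∨ ¬done is false there. This is the first violation.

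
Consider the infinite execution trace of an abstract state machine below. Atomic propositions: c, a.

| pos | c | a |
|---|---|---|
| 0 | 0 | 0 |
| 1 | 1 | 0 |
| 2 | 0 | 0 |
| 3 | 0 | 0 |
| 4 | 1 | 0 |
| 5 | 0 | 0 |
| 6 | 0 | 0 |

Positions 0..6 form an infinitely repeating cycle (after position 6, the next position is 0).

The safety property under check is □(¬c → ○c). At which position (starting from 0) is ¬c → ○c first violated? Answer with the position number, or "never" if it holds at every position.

2

Check ¬c → ○c at each position in order: 0 ✓, 1 ✓.
At position 2 the labels are {} and the next position 3 has {}, so ¬c → ○c is false there. This is the first violation.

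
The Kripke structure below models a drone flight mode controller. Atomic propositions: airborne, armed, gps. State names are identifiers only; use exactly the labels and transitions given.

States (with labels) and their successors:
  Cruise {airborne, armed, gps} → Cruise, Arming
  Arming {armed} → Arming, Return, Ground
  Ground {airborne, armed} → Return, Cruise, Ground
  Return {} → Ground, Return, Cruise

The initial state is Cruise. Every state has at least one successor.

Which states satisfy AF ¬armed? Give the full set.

States satisfying ¬armed: {Return}.
States satisfying AF ¬armed: {Return}.

{Return}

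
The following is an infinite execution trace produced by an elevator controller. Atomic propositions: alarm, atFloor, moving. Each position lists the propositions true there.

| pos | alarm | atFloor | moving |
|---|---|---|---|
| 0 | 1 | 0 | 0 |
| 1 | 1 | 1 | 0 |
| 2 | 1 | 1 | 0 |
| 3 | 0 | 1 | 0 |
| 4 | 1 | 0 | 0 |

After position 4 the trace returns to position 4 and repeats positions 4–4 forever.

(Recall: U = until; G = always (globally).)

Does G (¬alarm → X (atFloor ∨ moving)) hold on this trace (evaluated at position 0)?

No

¬alarm → X (atFloor ∨ moving) must hold at every position from 0 onward. It fails at position 3, so G (¬alarm → X (atFloor ∨ moving)) is false.
Positions where ¬alarm holds: 3.
Check X (atFloor ∨ moving) at each: 3→fails.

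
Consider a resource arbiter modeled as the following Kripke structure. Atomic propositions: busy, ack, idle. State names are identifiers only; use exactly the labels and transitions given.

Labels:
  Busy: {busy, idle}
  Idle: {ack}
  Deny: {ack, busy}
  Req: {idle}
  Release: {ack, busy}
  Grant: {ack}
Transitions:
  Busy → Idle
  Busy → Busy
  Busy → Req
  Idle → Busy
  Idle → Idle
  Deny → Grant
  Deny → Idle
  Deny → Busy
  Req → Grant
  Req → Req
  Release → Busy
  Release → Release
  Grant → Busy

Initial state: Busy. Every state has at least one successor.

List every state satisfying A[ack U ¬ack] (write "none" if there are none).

States satisfying ack: {Idle, Deny, Release, Grant}.
States satisfying ¬ack: {Busy, Req}.
States satisfying A[ack U ¬ack]: {Busy, Req, Grant}.

{Busy, Req, Grant}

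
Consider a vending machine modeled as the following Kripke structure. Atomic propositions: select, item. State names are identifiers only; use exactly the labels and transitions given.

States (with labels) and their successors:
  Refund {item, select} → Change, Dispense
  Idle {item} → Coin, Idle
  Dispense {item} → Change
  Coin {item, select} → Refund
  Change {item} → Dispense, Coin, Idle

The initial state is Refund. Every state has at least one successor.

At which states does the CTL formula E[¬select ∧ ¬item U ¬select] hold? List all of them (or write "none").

States satisfying ¬select ∧ ¬item: ∅.
States satisfying ¬select: {Idle, Dispense, Change}.
States satisfying E[¬select ∧ ¬item U ¬select]: {Idle, Dispense, Change}.

{Idle, Dispense, Change}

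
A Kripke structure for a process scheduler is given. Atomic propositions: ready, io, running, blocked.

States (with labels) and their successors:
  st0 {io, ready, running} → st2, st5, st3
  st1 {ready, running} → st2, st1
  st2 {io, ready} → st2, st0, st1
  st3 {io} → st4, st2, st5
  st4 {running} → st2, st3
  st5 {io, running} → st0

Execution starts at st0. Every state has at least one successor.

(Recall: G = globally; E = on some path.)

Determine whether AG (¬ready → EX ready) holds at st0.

Yes

States satisfying ¬ready → EX ready: {st0, st1, st2, st3, st4, st5}.
States satisfying AG (¬ready → EX ready): {st0, st1, st2, st3, st4, st5}.
Every state reachable from st0 satisfies ¬ready → EX ready.
st0 ∈ Sat(AG (¬ready → EX ready)).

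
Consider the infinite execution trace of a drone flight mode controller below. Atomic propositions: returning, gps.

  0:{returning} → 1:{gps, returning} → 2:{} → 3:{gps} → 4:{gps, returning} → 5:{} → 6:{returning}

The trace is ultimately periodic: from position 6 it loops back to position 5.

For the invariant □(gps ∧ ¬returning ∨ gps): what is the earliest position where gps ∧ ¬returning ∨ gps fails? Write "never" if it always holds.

At position 0 the labels are {returning}, so gps ∧ ¬returning ∨ gps is false there. This is the first violation.

0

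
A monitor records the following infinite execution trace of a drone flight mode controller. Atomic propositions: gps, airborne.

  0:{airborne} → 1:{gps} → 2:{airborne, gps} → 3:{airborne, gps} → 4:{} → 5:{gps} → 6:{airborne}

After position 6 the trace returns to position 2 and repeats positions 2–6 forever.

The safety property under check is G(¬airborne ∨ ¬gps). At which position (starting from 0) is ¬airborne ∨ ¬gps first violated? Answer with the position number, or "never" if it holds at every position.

Check ¬airborne ∨ ¬gps at each position in order: 0 ✓, 1 ✓.
At position 2 the labels are {airborne, gps}, so ¬airborne ∨ ¬gps is false there. This is the first violation.

2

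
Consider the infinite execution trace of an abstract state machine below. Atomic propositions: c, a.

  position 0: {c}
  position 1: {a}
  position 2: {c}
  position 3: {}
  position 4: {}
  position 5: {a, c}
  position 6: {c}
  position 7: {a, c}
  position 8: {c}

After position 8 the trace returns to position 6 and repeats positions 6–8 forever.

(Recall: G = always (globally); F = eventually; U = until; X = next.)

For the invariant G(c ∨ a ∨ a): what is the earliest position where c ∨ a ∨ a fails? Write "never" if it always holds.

3

Check c ∨ a ∨ a at each position in order: 0 ✓, 1 ✓, 2 ✓.
At position 3 the labels are {}, so c ∨ a ∨ a is false there. This is the first violation.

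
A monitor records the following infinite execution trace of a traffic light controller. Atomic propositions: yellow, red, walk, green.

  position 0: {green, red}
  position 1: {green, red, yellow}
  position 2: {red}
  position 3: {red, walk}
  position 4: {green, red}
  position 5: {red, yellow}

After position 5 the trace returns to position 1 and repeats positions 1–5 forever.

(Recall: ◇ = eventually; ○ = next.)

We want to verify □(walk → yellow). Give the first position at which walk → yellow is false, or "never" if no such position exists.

3

Check walk → yellow at each position in order: 0 ✓, 1 ✓, 2 ✓.
At position 3 the labels are {red, walk}, so walk → yellow is false there. This is the first violation.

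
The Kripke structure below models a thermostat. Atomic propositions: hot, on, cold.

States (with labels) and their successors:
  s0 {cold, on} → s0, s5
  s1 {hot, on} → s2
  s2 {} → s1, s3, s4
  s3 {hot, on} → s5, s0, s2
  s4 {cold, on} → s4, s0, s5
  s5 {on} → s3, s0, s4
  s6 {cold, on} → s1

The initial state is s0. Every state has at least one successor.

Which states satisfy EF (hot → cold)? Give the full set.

{s0, s1, s2, s3, s4, s5, s6}

States satisfying hot → cold: {s0, s2, s4, s5, s6}.
States satisfying EF (hot → cold): {s0, s1, s2, s3, s4, s5, s6}.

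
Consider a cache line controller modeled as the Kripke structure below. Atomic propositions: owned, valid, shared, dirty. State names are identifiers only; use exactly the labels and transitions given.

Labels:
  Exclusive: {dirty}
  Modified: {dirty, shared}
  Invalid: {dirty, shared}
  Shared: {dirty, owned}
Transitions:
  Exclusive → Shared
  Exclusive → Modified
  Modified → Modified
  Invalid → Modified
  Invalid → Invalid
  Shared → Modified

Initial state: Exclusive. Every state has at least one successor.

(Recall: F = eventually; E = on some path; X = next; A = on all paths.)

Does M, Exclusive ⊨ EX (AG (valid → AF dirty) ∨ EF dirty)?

Yes

States satisfying AG (valid → AF dirty) ∨ EF dirty: {Exclusive, Modified, Invalid, Shared}.
States satisfying EX (AG (valid → AF dirty) ∨ EF dirty): {Exclusive, Modified, Invalid, Shared}.
Exclusive ∈ Sat(EX (AG (valid → AF dirty) ∨ EF dirty)).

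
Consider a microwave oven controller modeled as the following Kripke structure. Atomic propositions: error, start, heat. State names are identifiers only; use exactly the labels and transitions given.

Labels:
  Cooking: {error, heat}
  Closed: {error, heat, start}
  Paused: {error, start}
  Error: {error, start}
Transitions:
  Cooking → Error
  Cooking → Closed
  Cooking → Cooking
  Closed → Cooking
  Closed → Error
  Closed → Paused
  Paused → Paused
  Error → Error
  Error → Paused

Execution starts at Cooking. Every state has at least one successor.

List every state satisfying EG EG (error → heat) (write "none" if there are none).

{Cooking, Closed}

States satisfying EG (error → heat): {Cooking, Closed}.
States satisfying EG EG (error → heat): {Cooking, Closed}.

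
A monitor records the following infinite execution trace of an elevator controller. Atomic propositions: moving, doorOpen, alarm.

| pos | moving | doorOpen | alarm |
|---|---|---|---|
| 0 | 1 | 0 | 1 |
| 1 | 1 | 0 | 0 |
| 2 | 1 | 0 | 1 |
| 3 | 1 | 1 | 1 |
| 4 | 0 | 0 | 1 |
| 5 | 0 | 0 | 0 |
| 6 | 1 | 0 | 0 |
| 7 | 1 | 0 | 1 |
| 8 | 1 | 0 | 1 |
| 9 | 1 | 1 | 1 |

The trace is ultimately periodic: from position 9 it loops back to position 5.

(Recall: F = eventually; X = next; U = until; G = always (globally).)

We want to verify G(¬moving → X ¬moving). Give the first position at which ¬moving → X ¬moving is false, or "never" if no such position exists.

Check ¬moving → X ¬moving at each position in order: 0 ✓, 1 ✓, 2 ✓, 3 ✓, 4 ✓.
At position 5 the labels are {} and the next position 6 has {moving}, so ¬moving → X ¬moving is false there. This is the first violation.

5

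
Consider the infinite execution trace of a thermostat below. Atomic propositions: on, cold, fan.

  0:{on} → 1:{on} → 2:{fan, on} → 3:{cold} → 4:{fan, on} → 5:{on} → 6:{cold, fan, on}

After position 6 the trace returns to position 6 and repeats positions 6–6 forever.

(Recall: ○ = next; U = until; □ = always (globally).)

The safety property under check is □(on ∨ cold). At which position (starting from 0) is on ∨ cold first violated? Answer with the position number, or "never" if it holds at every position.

on ∨ cold holds at every position 0..6, and those are all the positions the trace ever visits, so the invariant □(on ∨ cold) is never violated.

never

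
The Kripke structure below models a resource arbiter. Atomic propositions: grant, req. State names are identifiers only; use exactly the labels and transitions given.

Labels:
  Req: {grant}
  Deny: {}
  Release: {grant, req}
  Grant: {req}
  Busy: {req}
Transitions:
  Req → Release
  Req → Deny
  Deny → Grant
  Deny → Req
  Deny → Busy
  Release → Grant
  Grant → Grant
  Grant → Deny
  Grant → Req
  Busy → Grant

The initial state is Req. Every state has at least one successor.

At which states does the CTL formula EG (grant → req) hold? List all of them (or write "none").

States satisfying grant → req: {Deny, Release, Grant, Busy}.
States satisfying EG (grant → req): {Deny, Release, Grant, Busy}.

{Deny, Release, Grant, Busy}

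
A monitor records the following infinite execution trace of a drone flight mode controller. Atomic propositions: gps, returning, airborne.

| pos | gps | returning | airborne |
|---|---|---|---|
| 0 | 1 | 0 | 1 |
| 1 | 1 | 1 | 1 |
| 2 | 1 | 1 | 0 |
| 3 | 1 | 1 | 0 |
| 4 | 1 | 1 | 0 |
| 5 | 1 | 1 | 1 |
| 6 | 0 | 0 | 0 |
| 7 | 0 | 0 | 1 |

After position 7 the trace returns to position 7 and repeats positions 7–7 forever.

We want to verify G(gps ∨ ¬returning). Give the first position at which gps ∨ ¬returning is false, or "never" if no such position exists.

never

gps ∨ ¬returning holds at every position 0..7, and those are all the positions the trace ever visits, so the invariant G(gps ∨ ¬returning) is never violated.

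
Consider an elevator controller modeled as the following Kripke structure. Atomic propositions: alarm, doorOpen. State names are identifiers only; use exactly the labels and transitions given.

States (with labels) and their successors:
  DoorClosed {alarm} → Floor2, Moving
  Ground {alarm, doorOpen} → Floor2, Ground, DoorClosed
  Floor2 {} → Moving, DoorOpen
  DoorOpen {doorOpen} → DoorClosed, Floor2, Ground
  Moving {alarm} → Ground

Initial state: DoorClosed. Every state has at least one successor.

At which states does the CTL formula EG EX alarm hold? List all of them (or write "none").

{DoorClosed, Ground, Floor2, DoorOpen, Moving}

States satisfying EX alarm: {DoorClosed, Ground, Floor2, DoorOpen, Moving}.
States satisfying EG EX alarm: {DoorClosed, Ground, Floor2, DoorOpen, Moving}.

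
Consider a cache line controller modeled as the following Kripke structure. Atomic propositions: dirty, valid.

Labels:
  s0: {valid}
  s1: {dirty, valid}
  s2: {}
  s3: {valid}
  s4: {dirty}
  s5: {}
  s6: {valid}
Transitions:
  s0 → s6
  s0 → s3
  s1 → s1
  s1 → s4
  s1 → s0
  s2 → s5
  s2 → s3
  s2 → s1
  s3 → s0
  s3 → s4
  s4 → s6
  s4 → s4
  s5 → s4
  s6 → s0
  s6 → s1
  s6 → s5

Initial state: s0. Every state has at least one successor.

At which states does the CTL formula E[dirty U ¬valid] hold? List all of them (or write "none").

States satisfying dirty: {s1, s4}.
States satisfying ¬valid: {s2, s4, s5}.
States satisfying E[dirty U ¬valid]: {s1, s2, s4, s5}.

{s1, s2, s4, s5}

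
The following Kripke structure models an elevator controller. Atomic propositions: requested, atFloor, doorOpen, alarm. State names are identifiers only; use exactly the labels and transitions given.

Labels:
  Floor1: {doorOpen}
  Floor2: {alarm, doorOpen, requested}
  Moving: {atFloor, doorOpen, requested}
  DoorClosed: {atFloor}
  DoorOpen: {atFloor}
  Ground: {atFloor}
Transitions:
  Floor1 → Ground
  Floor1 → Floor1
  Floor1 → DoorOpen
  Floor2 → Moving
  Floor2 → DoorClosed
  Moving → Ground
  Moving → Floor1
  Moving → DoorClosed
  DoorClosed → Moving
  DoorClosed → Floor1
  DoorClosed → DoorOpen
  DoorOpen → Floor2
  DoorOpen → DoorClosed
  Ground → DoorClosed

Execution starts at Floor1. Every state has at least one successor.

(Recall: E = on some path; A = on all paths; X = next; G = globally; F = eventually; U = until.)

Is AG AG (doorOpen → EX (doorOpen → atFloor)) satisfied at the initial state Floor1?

States satisfying AG (doorOpen → EX (doorOpen → atFloor)): {Floor1, Floor2, Moving, DoorClosed, DoorOpen, Ground}.
States satisfying AG AG (doorOpen → EX (doorOpen → atFloor)): {Floor1, Floor2, Moving, DoorClosed, DoorOpen, Ground}.
Every state reachable from Floor1 satisfies AG (doorOpen → EX (doorOpen → atFloor)).
Floor1 ∈ Sat(AG AG (doorOpen → EX (doorOpen → atFloor))).

Satisfied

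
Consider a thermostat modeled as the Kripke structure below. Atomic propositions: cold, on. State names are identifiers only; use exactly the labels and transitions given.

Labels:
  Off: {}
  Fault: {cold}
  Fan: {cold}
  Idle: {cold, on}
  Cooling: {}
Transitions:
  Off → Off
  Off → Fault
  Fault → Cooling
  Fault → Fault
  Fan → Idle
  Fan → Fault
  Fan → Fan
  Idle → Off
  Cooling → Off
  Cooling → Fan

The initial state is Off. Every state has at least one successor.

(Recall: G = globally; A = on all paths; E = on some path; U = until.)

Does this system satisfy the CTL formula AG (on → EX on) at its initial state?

Does not hold

States satisfying on → EX on: {Off, Fault, Fan, Cooling}.
States satisfying AG (on → EX on): ∅.
Idle is reachable from Off and violates on → EX on, so AG fails at Off.
Off ∉ Sat(AG (on → EX on)).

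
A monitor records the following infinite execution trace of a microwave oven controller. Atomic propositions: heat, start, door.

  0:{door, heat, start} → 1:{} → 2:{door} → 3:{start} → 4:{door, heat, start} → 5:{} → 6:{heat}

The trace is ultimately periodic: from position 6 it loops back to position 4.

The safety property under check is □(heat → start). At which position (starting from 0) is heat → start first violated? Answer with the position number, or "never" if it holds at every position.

Check heat → start at each position in order: 0 ✓, 1 ✓, 2 ✓, 3 ✓, 4 ✓, 5 ✓.
At position 6 the labels are {heat}, so heat → start is false there. This is the first violation.

6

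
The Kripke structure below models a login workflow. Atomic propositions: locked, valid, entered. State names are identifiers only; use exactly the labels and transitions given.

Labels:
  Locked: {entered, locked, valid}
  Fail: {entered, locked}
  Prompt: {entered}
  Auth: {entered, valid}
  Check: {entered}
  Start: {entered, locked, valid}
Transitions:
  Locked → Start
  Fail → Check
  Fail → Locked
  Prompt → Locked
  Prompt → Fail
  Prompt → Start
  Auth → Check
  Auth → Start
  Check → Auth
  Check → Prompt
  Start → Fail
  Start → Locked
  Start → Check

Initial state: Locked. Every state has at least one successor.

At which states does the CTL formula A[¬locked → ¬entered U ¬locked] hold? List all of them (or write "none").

States satisfying ¬locked → ¬entered: {Locked, Fail, Start}.
States satisfying ¬locked: {Prompt, Auth, Check}.
States satisfying A[¬locked → ¬entered U ¬locked]: {Prompt, Auth, Check}.

{Prompt, Auth, Check}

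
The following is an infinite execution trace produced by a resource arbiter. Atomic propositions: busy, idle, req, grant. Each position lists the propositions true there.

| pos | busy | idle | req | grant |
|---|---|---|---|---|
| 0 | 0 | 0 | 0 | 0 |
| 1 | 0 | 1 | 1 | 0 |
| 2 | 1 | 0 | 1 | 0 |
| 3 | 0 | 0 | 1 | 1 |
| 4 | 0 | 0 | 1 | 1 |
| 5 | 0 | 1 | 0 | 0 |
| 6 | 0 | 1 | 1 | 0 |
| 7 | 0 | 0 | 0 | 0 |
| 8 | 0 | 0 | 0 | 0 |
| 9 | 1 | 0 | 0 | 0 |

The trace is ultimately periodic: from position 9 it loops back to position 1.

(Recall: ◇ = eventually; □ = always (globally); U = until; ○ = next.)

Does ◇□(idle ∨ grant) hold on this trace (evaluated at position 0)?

□(idle ∨ grant) is false at every position 0..9, so it never becomes true and ◇□(idle ∨ grant) fails.

Violated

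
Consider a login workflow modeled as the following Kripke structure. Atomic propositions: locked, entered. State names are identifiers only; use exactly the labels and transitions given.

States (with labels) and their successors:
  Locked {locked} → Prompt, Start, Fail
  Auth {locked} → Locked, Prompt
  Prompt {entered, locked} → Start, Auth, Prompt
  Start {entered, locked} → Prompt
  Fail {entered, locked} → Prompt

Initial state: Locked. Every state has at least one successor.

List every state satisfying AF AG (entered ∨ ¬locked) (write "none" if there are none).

none

States satisfying AG (entered ∨ ¬locked): ∅.
States satisfying AF AG (entered ∨ ¬locked): ∅.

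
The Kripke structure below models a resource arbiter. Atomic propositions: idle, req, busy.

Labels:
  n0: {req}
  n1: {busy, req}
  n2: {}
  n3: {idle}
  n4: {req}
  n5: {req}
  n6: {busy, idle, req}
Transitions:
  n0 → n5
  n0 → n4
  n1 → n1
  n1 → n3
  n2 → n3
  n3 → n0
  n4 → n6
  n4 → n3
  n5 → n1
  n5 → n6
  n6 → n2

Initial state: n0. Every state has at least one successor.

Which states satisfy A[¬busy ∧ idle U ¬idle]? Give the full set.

{n0, n1, n2, n3, n4, n5}

States satisfying ¬busy ∧ idle: {n3}.
States satisfying ¬idle: {n0, n1, n2, n4, n5}.
States satisfying A[¬busy ∧ idle U ¬idle]: {n0, n1, n2, n3, n4, n5}.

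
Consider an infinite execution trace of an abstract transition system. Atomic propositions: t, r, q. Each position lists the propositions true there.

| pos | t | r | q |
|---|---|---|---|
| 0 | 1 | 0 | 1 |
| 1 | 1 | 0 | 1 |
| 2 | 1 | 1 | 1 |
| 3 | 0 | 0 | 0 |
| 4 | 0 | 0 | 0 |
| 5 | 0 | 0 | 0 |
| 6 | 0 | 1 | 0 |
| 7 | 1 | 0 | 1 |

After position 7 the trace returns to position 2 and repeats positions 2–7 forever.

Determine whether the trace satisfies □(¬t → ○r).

¬t → ○r must hold at every position from 0 onward. It fails at position 3, so □(¬t → ○r) is false.
Positions where ¬t holds: 3, 4, 5, 6.
Check ○r at each: 3→fails, 4→fails, 5→ok, 6→fails.

No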